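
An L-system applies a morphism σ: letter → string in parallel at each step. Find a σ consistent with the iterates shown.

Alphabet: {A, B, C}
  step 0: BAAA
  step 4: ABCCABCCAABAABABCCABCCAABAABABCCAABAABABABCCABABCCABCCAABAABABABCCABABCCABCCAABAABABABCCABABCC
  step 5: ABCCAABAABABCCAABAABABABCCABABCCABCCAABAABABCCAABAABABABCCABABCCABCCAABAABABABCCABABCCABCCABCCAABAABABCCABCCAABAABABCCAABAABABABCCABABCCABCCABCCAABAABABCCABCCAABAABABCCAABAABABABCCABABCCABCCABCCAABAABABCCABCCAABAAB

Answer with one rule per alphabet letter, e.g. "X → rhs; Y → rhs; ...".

A->AB, B->CC, C->AAB

  step 4 ⇒ step 5: ABCCABCCAABAABABCCABCCAABAABABCCAABAABABABCCABABCCABCCAABAABABABCCABABCCABCCAABAABABABCCABABCC ⇒ AB·CC·AAB·AAB·AB·CC·AAB·AAB·AB·AB·CC·AB·AB·CC·AB·CC·AAB·AAB·AB·CC·AAB·AAB·AB·AB·CC·AB·AB·CC·AB·CC·AAB·AAB·AB·AB·CC·AB·AB·CC·AB·CC·AB·CC·AAB·AAB·AB·CC·AB·CC·AAB·AAB·AB·CC·AAB·AAB·AB·AB·CC·AB·AB·CC·AB·CC·AB·CC·AAB·AAB·AB·CC·AB·CC·AAB·AAB·AB·CC·AAB·AAB·AB·AB·CC·AB·AB·CC·AB·CC·AB·CC·AAB·AAB·AB·CC·AB·CC·AAB·AAB
    A ↦ AB
    B ↦ CC
    C ↦ AAB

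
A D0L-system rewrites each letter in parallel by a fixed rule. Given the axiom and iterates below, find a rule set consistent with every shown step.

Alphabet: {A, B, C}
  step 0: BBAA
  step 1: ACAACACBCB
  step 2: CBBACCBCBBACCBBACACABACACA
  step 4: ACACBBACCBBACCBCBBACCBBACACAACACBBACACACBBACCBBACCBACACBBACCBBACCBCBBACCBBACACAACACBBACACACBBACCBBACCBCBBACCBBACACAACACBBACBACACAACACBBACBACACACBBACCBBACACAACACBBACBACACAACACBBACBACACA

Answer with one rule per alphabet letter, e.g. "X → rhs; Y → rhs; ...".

A->CB, B->ACA, C->BAC

  step 1 ⇒ step 2: ACAACACBCB ⇒ CB·BAC·CB·CB·BAC·CB·BAC·ACA·BAC·ACA
    A ↦ CB
    B ↦ ACA
    C ↦ BAC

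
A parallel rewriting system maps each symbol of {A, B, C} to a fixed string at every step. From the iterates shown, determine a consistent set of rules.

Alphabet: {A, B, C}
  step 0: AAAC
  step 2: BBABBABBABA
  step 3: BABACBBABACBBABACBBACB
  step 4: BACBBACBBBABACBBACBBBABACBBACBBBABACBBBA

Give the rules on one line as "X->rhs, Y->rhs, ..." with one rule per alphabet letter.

A->CB, B->BA, C->B

  step 3 ⇒ step 4: BABACBBABACBBABACBBACB ⇒ BA·CB·BA·CB·B·BA·BA·CB·BA·CB·B·BA·BA·CB·BA·CB·B·BA·BA·CB·B·BA
    A ↦ CB
    B ↦ BA
    C ↦ B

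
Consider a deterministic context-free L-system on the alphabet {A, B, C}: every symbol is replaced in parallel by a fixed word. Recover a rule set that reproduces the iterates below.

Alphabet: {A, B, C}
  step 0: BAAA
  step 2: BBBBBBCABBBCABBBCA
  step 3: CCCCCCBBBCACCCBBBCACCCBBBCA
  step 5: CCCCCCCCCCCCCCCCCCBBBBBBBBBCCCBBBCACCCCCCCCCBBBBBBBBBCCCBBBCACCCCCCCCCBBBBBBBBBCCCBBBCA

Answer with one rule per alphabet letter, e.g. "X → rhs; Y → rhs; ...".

A->CA, B->C, C->BBB

  step 2 ⇒ step 3: BBBBBBCABBBCABBBCA ⇒ C·C·C·C·C·C·BBB·CA·C·C·C·BBB·CA·C·C·C·BBB·CA
    A ↦ CA
    B ↦ C
    C ↦ BBB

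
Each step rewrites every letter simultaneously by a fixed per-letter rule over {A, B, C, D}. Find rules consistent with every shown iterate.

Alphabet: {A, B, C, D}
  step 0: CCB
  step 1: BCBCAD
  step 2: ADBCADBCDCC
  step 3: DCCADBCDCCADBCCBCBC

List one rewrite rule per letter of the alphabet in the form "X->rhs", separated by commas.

  step 2 ⇒ step 3: ADBCADBCDCC ⇒ DC·C·AD·BC·DC·C·AD·BC·C·BC·BC
    A ↦ DC
    B ↦ AD
    C ↦ BC
    D ↦ C

A->DC, B->AD, C->BC, D->C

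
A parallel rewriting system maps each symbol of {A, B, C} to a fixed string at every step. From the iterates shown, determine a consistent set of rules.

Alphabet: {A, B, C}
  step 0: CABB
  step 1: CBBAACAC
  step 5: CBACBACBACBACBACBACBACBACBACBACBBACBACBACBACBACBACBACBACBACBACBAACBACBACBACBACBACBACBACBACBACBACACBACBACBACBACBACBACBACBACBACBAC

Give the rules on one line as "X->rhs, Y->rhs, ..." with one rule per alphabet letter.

  step 0 ⇒ step 1: CABB ⇒ CB·BA·AC·AC
    A ↦ BA
    B ↦ AC
    C ↦ CB

A->BA, B->AC, C->CB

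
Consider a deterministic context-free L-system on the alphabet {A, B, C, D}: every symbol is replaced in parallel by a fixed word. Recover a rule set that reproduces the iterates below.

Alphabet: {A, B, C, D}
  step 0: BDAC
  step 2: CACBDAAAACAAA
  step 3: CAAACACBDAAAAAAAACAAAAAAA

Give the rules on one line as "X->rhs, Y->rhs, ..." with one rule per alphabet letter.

A->AA, B->C, C->CA, D->BD

  step 2 ⇒ step 3: CACBDAAAACAAA ⇒ CA·AA·CA·C·BD·AA·AA·AA·AA·CA·AA·AA·AA
    A ↦ AA
    B ↦ C
    C ↦ CA
    D ↦ BD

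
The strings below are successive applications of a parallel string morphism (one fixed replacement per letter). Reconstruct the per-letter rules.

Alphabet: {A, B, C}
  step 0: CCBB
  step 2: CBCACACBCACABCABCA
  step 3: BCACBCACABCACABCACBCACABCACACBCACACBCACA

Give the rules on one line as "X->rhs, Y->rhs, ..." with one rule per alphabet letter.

  step 2 ⇒ step 3: CBCACACBCACABCABCA ⇒ BCA·C·BCA·CA·BCA·CA·BCA·C·BCA·CA·BCA·CA·C·BCA·CA·C·BCA·CA
    A ↦ CA
    B ↦ C
    C ↦ BCA

A->CA, B->C, C->BCA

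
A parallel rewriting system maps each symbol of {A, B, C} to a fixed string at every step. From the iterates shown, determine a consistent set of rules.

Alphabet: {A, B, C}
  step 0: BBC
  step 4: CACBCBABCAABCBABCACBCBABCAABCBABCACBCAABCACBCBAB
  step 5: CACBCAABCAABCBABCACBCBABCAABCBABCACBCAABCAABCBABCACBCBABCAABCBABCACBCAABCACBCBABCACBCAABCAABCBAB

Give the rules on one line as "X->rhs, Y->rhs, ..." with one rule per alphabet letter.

  step 4 ⇒ step 5: CACBCBABCAABCBABCACBCBABCAABCBABCACBCAABCACBCBAB ⇒ CA·CB·CA·AB·CA·AB·CB·AB·CA·CB·CB·AB·CA·AB·CB·AB·CA·CB·CA·AB·CA·AB·CB·AB·CA·CB·CB·AB·CA·AB·CB·AB·CA·CB·CA·AB·CA·CB·CB·AB·CA·CB·CA·AB·CA·AB·CB·AB
    A ↦ CB
    B ↦ AB
    C ↦ CA

A->CB, B->AB, C->CA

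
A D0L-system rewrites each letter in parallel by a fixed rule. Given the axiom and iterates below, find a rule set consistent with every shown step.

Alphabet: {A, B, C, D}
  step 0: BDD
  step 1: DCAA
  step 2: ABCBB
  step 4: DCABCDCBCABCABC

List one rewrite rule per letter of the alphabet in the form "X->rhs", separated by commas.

A->B, B->DC, C->BC, D->A

  step 1 ⇒ step 2: DCAA ⇒ A·BC·B·B
    A ↦ B
    C ↦ BC
    D ↦ A
  step 0 ⇒ step 1: BDD ⇒ DC·A·A
    B ↦ DC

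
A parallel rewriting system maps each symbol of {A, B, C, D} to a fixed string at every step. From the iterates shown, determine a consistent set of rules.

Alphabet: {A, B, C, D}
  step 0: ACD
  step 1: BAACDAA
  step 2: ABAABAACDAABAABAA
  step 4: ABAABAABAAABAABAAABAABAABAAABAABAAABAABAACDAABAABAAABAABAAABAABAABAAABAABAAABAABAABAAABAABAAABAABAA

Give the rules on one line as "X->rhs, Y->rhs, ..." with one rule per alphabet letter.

  step 1 ⇒ step 2: BAACDAA ⇒ A·BAA·BAA·CDA·A·BAA·BAA
    A ↦ BAA
    B ↦ A
    C ↦ CDA
    D ↦ A

A->BAA, B->A, C->CDA, D->A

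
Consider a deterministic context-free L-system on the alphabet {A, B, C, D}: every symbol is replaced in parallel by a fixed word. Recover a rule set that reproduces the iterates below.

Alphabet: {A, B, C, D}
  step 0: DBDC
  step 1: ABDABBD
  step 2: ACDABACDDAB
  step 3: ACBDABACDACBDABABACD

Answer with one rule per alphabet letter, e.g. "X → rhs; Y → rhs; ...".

  step 2 ⇒ step 3: ACDABACDDAB ⇒ AC·BD·AB·AC·D·AC·BD·AB·AB·AC·D
    A ↦ AC
    B ↦ D
    C ↦ BD
    D ↦ AB

A->AC, B->D, C->BD, D->AB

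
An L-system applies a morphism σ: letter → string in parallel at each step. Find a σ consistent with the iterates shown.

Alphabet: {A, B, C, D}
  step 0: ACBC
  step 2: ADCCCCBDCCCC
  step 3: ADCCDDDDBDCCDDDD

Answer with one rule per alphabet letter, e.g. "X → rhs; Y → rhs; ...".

A->AD, B->BD, C->D, D->CC

  step 2 ⇒ step 3: ADCCCCBDCCCC ⇒ AD·CC·D·D·D·D·BD·CC·D·D·D·D
    A ↦ AD
    B ↦ BD
    C ↦ D
    D ↦ CC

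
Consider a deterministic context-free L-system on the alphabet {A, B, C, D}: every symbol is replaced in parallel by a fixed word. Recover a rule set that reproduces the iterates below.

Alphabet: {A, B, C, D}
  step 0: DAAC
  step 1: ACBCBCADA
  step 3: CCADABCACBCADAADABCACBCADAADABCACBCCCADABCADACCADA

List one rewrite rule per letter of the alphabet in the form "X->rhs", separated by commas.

A->BC, B->CC, C->ADA, D->AC

  step 0 ⇒ step 1: DAAC ⇒ AC·BC·BC·ADA
    A ↦ BC
    C ↦ ADA
    D ↦ AC
    B ↦ CC  (constrained at step 1)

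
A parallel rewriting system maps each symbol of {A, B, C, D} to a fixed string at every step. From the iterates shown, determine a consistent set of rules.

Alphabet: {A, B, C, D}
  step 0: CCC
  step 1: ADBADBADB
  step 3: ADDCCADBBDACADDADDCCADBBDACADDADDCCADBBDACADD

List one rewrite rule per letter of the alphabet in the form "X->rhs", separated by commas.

  step 0 ⇒ step 1: CCC ⇒ ADB·ADB·ADB
    C ↦ ADB
    A ↦ ADD  (constrained at step 1)
    B ↦ BDA  (constrained at step 1)
    D ↦ C  (constrained at step 1)

A->ADD, B->BDA, C->ADB, D->C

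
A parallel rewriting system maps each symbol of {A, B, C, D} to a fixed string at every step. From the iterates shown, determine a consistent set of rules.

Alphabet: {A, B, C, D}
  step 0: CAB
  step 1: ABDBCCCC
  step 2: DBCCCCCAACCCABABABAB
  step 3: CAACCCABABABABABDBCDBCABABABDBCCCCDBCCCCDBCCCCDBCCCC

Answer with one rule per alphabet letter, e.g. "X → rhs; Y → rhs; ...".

A->DBC, B->CCC, C->AB, D->CAA

  step 2 ⇒ step 3: DBCCCCCAACCCABABABAB ⇒ CAA·CCC·AB·AB·AB·AB·AB·DBC·DBC·AB·AB·AB·DBC·CCC·DBC·CCC·DBC·CCC·DBC·CCC
    A ↦ DBC
    B ↦ CCC
    C ↦ AB
    D ↦ CAA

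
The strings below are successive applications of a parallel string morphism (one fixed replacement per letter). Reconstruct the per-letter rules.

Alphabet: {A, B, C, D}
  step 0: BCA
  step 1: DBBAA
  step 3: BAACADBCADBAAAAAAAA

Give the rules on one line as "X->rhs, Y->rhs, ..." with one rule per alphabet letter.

  step 0 ⇒ step 1: BCA ⇒ DB·B·AA
    A ↦ AA
    B ↦ DB
    C ↦ B
    D ↦ CA  (constrained at step 1)

A->AA, B->DB, C->B, D->CA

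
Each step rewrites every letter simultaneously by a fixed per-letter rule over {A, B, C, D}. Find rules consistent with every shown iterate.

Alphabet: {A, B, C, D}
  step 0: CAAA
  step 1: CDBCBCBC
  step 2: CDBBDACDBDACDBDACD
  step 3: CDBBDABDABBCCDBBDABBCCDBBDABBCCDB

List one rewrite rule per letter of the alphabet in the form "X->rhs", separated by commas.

A->BC, B->BDA, C->CD, D->B

  step 2 ⇒ step 3: CDBBDACDBDACDBDACD ⇒ CD·B·BDA·BDA·B·BC·CD·B·BDA·B·BC·CD·B·BDA·B·BC·CD·B
    A ↦ BC
    B ↦ BDA
    C ↦ CD
    D ↦ B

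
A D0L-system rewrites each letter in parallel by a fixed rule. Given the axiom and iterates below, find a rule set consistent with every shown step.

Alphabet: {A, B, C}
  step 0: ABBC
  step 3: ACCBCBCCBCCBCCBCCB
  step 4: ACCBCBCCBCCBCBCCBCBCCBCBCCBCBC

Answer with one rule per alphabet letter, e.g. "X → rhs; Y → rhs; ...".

  step 3 ⇒ step 4: ACCBCBCCBCCBCCBCCB ⇒ AC·CB·CB·C·CB·C·CB·CB·C·CB·CB·C·CB·CB·C·CB·CB·C
    A ↦ AC
    B ↦ C
    C ↦ CB

A->AC, B->C, C->CB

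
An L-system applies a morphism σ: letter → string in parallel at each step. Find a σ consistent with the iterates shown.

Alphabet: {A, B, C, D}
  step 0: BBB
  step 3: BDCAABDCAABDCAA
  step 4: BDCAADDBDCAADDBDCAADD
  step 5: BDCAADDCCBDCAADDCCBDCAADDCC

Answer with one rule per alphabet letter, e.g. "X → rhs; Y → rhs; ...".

  step 4 ⇒ step 5: BDCAADDBDCAADDBDCAADD ⇒ BD·C·AA·D·D·C·C·BD·C·AA·D·D·C·C·BD·C·AA·D·D·C·C
    A ↦ D
    B ↦ BD
    C ↦ AA
    D ↦ C

A->D, B->BD, C->AA, D->C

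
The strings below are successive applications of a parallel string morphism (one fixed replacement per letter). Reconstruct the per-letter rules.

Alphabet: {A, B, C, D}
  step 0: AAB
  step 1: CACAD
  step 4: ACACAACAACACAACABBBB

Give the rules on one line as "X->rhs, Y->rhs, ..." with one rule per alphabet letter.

A->CA, B->D, C->A, D->BB

  step 0 ⇒ step 1: AAB ⇒ CA·CA·D
    A ↦ CA
    B ↦ D
    C ↦ A  (constrained at step 1)
    D ↦ BB  (constrained at step 1)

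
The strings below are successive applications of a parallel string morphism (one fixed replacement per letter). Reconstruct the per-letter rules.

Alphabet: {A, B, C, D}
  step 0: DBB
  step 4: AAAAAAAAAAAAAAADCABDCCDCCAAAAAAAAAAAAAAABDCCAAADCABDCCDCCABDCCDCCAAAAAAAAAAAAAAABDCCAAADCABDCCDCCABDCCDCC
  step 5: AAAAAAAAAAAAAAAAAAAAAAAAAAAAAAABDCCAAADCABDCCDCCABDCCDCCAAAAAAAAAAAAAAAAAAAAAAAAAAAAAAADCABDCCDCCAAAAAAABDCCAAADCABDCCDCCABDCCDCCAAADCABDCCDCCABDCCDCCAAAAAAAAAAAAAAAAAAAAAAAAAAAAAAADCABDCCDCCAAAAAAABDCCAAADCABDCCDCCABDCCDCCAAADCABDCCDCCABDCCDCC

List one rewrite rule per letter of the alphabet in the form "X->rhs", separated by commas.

A->AA, B->ADC, C->DCC, D->AB

  step 4 ⇒ step 5: AAAAAAAAAAAAAAADCABDCCDCCAAAAAAAAAAAAAAABDCCAAADCABDCCDCCABDCCDCCAAAAAAAAAAAAAAABDCCAAADCABDCCDCCABDCCDCC ⇒ AA·AA·AA·AA·AA·AA·AA·AA·AA·AA·AA·AA·AA·AA·AA·AB·DCC·AA·ADC·AB·DCC·DCC·AB·DCC·DCC·AA·AA·AA·AA·AA·AA·AA·AA·AA·AA·AA·AA·AA·AA·AA·ADC·AB·DCC·DCC·AA·AA·AA·AB·DCC·AA·ADC·AB·DCC·DCC·AB·DCC·DCC·AA·ADC·AB·DCC·DCC·AB·DCC·DCC·AA·AA·AA·AA·AA·AA·AA·AA·AA·AA·AA·AA·AA·AA·AA·ADC·AB·DCC·DCC·AA·AA·AA·AB·DCC·AA·ADC·AB·DCC·DCC·AB·DCC·DCC·AA·ADC·AB·DCC·DCC·AB·DCC·DCC
    A ↦ AA
    B ↦ ADC
    C ↦ DCC
    D ↦ AB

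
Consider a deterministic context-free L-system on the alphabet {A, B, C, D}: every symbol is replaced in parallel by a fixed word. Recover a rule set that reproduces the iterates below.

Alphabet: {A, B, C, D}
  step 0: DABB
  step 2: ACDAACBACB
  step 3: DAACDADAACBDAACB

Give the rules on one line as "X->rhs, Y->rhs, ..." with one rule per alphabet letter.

  step 2 ⇒ step 3: ACDAACBACB ⇒ DA·A·C·DA·DA·A·CB·DA·A·CB
    A ↦ DA
    B ↦ CB
    C ↦ A
    D ↦ C

A->DA, B->CB, C->A, D->C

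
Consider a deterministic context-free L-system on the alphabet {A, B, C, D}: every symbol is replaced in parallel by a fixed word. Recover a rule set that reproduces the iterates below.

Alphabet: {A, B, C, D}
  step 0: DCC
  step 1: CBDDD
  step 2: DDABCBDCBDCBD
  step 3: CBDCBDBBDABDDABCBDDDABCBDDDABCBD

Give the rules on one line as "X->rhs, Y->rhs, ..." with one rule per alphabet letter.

  step 2 ⇒ step 3: DDABCBDCBDCBD ⇒ CBD·CBD·BB·DAB·D·DAB·CBD·D·DAB·CBD·D·DAB·CBD
    A ↦ BB
    B ↦ DAB
    C ↦ D
    D ↦ CBD

A->BB, B->DAB, C->D, D->CBD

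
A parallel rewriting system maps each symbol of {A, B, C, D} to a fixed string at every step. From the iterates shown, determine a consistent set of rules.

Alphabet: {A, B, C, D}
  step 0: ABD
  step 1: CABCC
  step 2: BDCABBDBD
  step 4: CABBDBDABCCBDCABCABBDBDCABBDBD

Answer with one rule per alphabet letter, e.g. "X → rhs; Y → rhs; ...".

  step 1 ⇒ step 2: CABCC ⇒ BD·C·AB·BD·BD
    A ↦ C
    B ↦ AB
    C ↦ BD
  step 0 ⇒ step 1: ABD ⇒ C·AB·CC
    D ↦ CC

A->C, B->AB, C->BD, D->CC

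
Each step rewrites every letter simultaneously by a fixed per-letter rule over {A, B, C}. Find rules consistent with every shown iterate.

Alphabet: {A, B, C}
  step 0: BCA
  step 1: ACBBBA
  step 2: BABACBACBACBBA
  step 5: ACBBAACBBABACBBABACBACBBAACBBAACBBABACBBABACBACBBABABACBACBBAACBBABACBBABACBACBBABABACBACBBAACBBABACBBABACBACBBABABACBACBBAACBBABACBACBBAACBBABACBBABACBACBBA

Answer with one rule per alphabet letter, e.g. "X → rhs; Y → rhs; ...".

  step 1 ⇒ step 2: ACBBBA ⇒ BA·B·ACB·ACB·ACB·BA
    A ↦ BA
    B ↦ ACB
    C ↦ B

A->BA, B->ACB, C->B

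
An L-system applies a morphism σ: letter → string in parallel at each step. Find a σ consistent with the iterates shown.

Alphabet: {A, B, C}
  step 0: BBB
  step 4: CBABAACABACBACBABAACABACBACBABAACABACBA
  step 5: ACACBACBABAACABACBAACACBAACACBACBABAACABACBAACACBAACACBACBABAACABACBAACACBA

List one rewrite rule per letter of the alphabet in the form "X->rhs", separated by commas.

A->BA, B->C, C->ACA

  step 4 ⇒ step 5: CBABAACABACBACBABAACABACBACBABAACABACBA ⇒ ACA·C·BA·C·BA·BA·ACA·BA·C·BA·ACA·C·BA·ACA·C·BA·C·BA·BA·ACA·BA·C·BA·ACA·C·BA·ACA·C·BA·C·BA·BA·ACA·BA·C·BA·ACA·C·BA
    A ↦ BA
    B ↦ C
    C ↦ ACA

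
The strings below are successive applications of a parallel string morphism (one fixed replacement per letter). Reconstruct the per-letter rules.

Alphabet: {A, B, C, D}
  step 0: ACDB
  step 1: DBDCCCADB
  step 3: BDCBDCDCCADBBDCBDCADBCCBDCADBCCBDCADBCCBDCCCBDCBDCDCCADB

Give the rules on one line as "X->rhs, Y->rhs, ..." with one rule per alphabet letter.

  step 0 ⇒ step 1: ACDB ⇒ D·BDC·CC·ADB
    A ↦ D
    B ↦ ADB
    C ↦ BDC
    D ↦ CC

A->D, B->ADB, C->BDC, D->CC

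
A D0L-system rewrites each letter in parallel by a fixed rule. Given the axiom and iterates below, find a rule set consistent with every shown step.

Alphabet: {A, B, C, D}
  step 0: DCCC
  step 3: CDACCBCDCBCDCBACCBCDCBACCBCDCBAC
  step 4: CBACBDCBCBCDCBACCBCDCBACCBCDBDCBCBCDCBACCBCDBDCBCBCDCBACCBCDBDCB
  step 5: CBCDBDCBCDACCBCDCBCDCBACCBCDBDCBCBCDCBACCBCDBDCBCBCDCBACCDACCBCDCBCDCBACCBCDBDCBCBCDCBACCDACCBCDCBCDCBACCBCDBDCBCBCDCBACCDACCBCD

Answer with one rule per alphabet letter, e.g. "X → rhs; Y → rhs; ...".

  step 4 ⇒ step 5: CBACBDCBCBCDCBACCBCDCBACCBCDBDCBCBCDCBACCBCDBDCBCBCDCBACCBCDBDCB ⇒ CB·CD·BD·CB·CD·AC·CB·CD·CB·CD·CB·AC·CB·CD·BD·CB·CB·CD·CB·AC·CB·CD·BD·CB·CB·CD·CB·AC·CD·AC·CB·CD·CB·CD·CB·AC·CB·CD·BD·CB·CB·CD·CB·AC·CD·AC·CB·CD·CB·CD·CB·AC·CB·CD·BD·CB·CB·CD·CB·AC·CD·AC·CB·CD
    A ↦ BD
    B ↦ CD
    C ↦ CB
    D ↦ AC

A->BD, B->CD, C->CB, D->AC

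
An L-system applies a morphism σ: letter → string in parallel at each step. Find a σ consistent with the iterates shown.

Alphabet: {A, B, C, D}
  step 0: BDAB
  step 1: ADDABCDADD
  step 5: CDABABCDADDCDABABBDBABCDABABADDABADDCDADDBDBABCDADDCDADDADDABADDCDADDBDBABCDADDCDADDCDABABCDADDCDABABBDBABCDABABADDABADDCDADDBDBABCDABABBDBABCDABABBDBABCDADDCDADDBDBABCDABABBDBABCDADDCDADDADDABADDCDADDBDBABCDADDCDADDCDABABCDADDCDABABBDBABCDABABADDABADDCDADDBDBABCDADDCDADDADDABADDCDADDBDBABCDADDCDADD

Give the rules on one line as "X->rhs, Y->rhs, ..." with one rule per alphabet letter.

A->CD, B->ADD, C->BDB, D->AB

  step 0 ⇒ step 1: BDAB ⇒ ADD·AB·CD·ADD
    A ↦ CD
    B ↦ ADD
    D ↦ AB
    C ↦ BDB  (constrained at step 1)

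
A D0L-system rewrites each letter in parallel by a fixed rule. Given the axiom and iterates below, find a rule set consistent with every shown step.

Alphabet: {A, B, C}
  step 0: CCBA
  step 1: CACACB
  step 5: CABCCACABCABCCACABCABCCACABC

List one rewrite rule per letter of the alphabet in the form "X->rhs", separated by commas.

  step 0 ⇒ step 1: CCBA ⇒ CA·CA·C·B
    A ↦ B
    B ↦ C
    C ↦ CA

A->B, B->C, C->CA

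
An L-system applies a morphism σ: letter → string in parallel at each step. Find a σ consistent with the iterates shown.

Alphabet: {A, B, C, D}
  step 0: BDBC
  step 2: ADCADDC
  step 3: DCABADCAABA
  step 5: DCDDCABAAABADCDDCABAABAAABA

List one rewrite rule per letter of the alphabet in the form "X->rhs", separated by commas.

  step 2 ⇒ step 3: ADCADDC ⇒ DC·A·BA·DC·A·A·BA
    A ↦ DC
    C ↦ BA
    D ↦ A
    B ↦ D  (constrained at step 0)

A->DC, B->D, C->BA, D->A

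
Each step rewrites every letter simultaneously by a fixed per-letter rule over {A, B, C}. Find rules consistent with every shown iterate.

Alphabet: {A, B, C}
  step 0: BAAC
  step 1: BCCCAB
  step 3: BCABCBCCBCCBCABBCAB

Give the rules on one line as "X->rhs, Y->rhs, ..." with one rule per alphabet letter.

  step 0 ⇒ step 1: BAAC ⇒ BC·C·C·AB
    A ↦ C
    B ↦ BC
    C ↦ AB

A->C, B->BC, C->AB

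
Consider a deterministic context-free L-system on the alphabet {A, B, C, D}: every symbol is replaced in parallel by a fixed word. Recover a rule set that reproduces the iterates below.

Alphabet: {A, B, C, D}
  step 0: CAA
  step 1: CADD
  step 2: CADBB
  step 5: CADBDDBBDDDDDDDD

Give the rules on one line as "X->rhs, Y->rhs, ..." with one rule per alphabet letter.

A->D, B->DD, C->CA, D->B

  step 1 ⇒ step 2: CADD ⇒ CA·D·B·B
    A ↦ D
    C ↦ CA
    D ↦ B
    B ↦ DD  (constrained at step 2)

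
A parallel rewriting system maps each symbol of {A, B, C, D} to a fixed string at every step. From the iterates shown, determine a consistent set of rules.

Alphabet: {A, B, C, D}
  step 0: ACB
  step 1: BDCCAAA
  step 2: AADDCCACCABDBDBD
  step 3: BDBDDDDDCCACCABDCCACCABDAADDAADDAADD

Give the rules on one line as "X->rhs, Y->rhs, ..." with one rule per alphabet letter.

A->BD, B->AA, C->CCA, D->DD

  step 2 ⇒ step 3: AADDCCACCABDBDBD ⇒ BD·BD·DD·DD·CCA·CCA·BD·CCA·CCA·BD·AA·DD·AA·DD·AA·DD
    A ↦ BD
    B ↦ AA
    C ↦ CCA
    D ↦ DD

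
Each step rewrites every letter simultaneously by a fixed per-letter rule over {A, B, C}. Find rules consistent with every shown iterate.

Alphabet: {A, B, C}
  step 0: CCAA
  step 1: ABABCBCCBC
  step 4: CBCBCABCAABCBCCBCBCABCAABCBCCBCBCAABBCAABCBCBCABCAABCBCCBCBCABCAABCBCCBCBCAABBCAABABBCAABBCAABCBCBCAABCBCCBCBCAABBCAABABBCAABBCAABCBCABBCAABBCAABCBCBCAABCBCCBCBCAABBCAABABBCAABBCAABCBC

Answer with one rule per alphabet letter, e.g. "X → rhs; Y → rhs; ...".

  step 0 ⇒ step 1: CCAA ⇒ AB·AB·CBC·CBC
    A ↦ CBC
    C ↦ AB
    B ↦ BCA  (constrained at step 1)

A->CBC, B->BCA, C->AB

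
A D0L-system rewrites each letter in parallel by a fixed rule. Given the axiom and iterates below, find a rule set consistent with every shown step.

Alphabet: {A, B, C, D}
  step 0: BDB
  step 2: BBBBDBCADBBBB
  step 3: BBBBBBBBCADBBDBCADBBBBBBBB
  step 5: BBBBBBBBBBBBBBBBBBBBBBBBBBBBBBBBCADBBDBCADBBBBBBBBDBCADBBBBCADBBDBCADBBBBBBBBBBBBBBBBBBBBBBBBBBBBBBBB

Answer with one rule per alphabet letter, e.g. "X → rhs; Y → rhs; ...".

A->B, B->BB, C->D, D->CAD

  step 2 ⇒ step 3: BBBBDBCADBBBB ⇒ BB·BB·BB·BB·CAD·BB·D·B·CAD·BB·BB·BB·BB
    A ↦ B
    B ↦ BB
    C ↦ D
    D ↦ CAD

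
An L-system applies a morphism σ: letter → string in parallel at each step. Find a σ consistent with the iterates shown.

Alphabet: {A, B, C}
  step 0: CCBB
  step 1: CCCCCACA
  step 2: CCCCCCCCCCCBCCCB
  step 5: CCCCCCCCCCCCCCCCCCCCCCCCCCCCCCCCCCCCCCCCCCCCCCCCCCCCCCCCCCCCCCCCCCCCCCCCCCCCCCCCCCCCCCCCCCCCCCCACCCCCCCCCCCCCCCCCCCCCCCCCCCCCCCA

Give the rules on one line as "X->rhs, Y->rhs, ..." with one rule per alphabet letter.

A->CB, B->CA, C->CC

  step 1 ⇒ step 2: CCCCCACA ⇒ CC·CC·CC·CC·CC·CB·CC·CB
    A ↦ CB
    C ↦ CC
  step 0 ⇒ step 1: CCBB ⇒ CC·CC·CA·CA
    B ↦ CA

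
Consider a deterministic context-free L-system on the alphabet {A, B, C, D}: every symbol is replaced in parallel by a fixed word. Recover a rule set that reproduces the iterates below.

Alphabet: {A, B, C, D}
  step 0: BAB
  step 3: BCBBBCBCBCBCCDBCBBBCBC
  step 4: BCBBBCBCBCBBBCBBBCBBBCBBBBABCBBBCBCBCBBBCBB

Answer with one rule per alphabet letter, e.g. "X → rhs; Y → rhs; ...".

A->CD, B->BC, C->BB, D->A

  step 3 ⇒ step 4: BCBBBCBCBCBCCDBCBBBCBC ⇒ BC·BB·BC·BC·BC·BB·BC·BB·BC·BB·BC·BB·BB·A·BC·BB·BC·BC·BC·BB·BC·BB
    B ↦ BC
    C ↦ BB
    D ↦ A
    A ↦ CD  (constrained at step 0)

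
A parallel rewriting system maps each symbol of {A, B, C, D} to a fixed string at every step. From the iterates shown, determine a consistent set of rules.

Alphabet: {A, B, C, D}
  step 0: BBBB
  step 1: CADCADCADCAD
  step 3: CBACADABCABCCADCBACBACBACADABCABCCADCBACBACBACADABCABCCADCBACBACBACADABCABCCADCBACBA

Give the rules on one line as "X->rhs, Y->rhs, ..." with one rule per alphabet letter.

  step 0 ⇒ step 1: BBBB ⇒ CAD·CAD·CAD·CAD
    B ↦ CAD
    A ↦ ABC  (constrained at step 1)
    C ↦ CBA  (constrained at step 1)
    D ↦ C  (constrained at step 1)

A->ABC, B->CAD, C->CBA, D->C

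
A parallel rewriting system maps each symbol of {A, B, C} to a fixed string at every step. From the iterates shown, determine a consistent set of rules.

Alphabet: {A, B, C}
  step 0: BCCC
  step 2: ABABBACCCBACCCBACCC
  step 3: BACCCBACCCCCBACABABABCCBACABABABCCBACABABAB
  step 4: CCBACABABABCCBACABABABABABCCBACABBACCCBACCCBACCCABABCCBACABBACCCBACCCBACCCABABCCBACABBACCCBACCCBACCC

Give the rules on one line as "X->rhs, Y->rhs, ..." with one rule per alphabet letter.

A->BAC, B->CC, C->AB

  step 3 ⇒ step 4: BACCCBACCCCCBACABABABCCBACABABABCCBACABABAB ⇒ CC·BAC·AB·AB·AB·CC·BAC·AB·AB·AB·AB·AB·CC·BAC·AB·BAC·CC·BAC·CC·BAC·CC·AB·AB·CC·BAC·AB·BAC·CC·BAC·CC·BAC·CC·AB·AB·CC·BAC·AB·BAC·CC·BAC·CC·BAC·CC
    A ↦ BAC
    B ↦ CC
    C ↦ AB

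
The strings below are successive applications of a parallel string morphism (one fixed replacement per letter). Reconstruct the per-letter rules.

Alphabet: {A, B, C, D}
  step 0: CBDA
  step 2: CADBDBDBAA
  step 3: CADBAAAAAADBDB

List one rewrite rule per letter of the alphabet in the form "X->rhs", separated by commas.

  step 2 ⇒ step 3: CADBDBDBAA ⇒ CA·DB·A·A·A·A·A·A·DB·DB
    A ↦ DB
    B ↦ A
    C ↦ CA
    D ↦ A

A->DB, B->A, C->CA, D->A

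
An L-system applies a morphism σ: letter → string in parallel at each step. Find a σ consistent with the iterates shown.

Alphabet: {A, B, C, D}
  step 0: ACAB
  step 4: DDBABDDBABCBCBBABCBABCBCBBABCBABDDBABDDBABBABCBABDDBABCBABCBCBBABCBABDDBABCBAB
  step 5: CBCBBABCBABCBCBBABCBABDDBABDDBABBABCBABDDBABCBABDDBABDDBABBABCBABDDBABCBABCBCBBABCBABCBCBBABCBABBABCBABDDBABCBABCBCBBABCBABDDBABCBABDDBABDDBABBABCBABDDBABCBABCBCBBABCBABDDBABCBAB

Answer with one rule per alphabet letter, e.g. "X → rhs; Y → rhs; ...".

  step 4 ⇒ step 5: DDBABDDBABCBCBBABCBABCBCBBABCBABDDBABDDBABBABCBABDDBABCBABCBCBBABCBABDDBABCBAB ⇒ CB·CB·BAB·C·BAB·CB·CB·BAB·C·BAB·DD·BAB·DD·BAB·BAB·C·BAB·DD·BAB·C·BAB·DD·BAB·DD·BAB·BAB·C·BAB·DD·BAB·C·BAB·CB·CB·BAB·C·BAB·CB·CB·BAB·C·BAB·BAB·C·BAB·DD·BAB·C·BAB·CB·CB·BAB·C·BAB·DD·BAB·C·BAB·DD·BAB·DD·BAB·BAB·C·BAB·DD·BAB·C·BAB·CB·CB·BAB·C·BAB·DD·BAB·C·BAB
    A ↦ C
    B ↦ BAB
    C ↦ DD
    D ↦ CB

A->C, B->BAB, C->DD, D->CB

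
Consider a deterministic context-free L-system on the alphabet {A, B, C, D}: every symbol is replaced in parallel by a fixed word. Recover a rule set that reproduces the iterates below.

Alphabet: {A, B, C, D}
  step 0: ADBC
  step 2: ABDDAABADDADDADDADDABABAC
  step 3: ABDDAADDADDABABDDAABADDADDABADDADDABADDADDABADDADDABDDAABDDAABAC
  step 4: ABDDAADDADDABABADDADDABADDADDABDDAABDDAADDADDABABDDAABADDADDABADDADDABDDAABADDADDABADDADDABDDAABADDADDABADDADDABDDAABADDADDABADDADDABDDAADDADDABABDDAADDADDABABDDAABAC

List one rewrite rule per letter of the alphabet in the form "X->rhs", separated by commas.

  step 3 ⇒ step 4: ABDDAADDADDABABDDAABADDADDABADDADDABADDADDABADDADDABDDAABDDAABAC ⇒ AB·DDA·ADD·ADD·AB·AB·ADD·ADD·AB·ADD·ADD·AB·DDA·AB·DDA·ADD·ADD·AB·AB·DDA·AB·ADD·ADD·AB·ADD·ADD·AB·DDA·AB·ADD·ADD·AB·ADD·ADD·AB·DDA·AB·ADD·ADD·AB·ADD·ADD·AB·DDA·AB·ADD·ADD·AB·ADD·ADD·AB·DDA·ADD·ADD·AB·AB·DDA·ADD·ADD·AB·AB·DDA·AB·AC
    A ↦ AB
    B ↦ DDA
    C ↦ AC
    D ↦ ADD

A->AB, B->DDA, C->AC, D->ADD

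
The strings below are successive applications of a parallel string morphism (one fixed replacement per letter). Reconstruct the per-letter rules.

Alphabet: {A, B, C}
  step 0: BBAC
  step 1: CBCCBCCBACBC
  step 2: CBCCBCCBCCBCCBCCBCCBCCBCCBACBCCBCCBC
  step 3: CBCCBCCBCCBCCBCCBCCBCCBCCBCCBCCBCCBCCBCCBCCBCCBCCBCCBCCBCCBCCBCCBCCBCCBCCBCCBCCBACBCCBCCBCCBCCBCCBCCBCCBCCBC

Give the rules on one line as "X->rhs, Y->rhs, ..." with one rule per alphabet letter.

  step 2 ⇒ step 3: CBCCBCCBCCBCCBCCBCCBCCBCCBACBCCBCCBC ⇒ CBC·CBC·CBC·CBC·CBC·CBC·CBC·CBC·CBC·CBC·CBC·CBC·CBC·CBC·CBC·CBC·CBC·CBC·CBC·CBC·CBC·CBC·CBC·CBC·CBC·CBC·CBA·CBC·CBC·CBC·CBC·CBC·CBC·CBC·CBC·CBC
    A ↦ CBA
    B ↦ CBC
    C ↦ CBC

A->CBA, B->CBC, C->CBC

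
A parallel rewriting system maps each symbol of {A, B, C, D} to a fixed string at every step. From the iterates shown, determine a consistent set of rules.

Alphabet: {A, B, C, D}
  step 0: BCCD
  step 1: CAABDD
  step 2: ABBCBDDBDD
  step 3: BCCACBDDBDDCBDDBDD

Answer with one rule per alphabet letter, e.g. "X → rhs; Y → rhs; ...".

  step 2 ⇒ step 3: ABBCBDDBDD ⇒ B·C·C·A·C·BDD·BDD·C·BDD·BDD
    A ↦ B
    B ↦ C
    C ↦ A
    D ↦ BDD

A->B, B->C, C->A, D->BDD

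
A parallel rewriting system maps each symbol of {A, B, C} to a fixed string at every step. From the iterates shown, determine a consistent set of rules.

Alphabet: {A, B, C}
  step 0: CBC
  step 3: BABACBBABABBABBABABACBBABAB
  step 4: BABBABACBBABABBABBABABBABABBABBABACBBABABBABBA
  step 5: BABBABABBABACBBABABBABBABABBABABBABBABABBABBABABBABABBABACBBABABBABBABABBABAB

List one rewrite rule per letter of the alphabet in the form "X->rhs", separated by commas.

A->B, B->BA, C->ACB

  step 4 ⇒ step 5: BABBABACBBABABBABBABABBABABBABBABACBBABABBABBA ⇒ BA·B·BA·BA·B·BA·B·ACB·BA·BA·B·BA·B·BA·BA·B·BA·BA·B·BA·B·BA·BA·B·BA·B·BA·BA·B·BA·BA·B·BA·B·ACB·BA·BA·B·BA·B·BA·BA·B·BA·BA·B
    A ↦ B
    B ↦ BA
    C ↦ ACB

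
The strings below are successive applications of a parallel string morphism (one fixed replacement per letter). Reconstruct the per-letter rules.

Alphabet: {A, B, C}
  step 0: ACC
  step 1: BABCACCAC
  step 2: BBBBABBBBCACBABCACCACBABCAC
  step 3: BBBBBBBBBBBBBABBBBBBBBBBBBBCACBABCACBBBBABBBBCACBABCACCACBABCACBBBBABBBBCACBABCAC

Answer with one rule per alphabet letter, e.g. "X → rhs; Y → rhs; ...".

A->BAB, B->BBB, C->CAC

  step 2 ⇒ step 3: BBBBABBBBCACBABCACCACBABCAC ⇒ BBB·BBB·BBB·BBB·BAB·BBB·BBB·BBB·BBB·CAC·BAB·CAC·BBB·BAB·BBB·CAC·BAB·CAC·CAC·BAB·CAC·BBB·BAB·BBB·CAC·BAB·CAC
    A ↦ BAB
    B ↦ BBB
    C ↦ CAC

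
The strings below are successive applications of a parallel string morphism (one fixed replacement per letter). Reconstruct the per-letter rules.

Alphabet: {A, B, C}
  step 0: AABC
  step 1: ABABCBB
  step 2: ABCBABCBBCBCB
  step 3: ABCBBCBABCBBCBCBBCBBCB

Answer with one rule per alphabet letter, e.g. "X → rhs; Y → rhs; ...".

A->AB, B->CB, C->B

  step 2 ⇒ step 3: ABCBABCBBCBCB ⇒ AB·CB·B·CB·AB·CB·B·CB·CB·B·CB·B·CB
    A ↦ AB
    B ↦ CB
    C ↦ B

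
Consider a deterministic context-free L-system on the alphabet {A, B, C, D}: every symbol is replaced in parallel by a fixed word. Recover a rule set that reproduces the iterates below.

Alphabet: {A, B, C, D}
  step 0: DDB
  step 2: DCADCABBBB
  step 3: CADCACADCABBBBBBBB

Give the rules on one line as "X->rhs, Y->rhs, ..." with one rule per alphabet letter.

A->CA, B->BB, C->D, D->CA

  step 2 ⇒ step 3: DCADCABBBB ⇒ CA·D·CA·CA·D·CA·BB·BB·BB·BB
    A ↦ CA
    B ↦ BB
    C ↦ D
    D ↦ CA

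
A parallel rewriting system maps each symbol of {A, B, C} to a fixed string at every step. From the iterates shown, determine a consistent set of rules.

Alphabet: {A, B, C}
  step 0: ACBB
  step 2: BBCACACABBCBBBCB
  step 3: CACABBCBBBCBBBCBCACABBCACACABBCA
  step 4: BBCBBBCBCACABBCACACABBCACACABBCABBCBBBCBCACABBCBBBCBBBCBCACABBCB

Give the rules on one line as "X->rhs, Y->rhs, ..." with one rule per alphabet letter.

  step 3 ⇒ step 4: CACABBCBBBCBBBCBCACABBCACACABBCA ⇒ BB·CB·BB·CB·CA·CA·BB·CA·CA·CA·BB·CA·CA·CA·BB·CA·BB·CB·BB·CB·CA·CA·BB·CB·BB·CB·BB·CB·CA·CA·BB·CB
    A ↦ CB
    B ↦ CA
    C ↦ BB

A->CB, B->CA, C->BB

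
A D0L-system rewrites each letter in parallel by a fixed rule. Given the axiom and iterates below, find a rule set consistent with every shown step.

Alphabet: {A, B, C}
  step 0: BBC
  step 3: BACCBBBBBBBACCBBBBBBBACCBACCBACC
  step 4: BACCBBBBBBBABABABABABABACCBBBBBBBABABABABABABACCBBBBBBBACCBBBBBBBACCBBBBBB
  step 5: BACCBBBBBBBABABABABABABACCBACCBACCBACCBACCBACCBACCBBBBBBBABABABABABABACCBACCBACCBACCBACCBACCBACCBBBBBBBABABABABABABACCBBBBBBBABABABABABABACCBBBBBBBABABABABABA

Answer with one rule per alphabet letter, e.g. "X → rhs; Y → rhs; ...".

A->CC, B->BA, C->BBB

  step 4 ⇒ step 5: BACCBBBBBBBABABABABABABACCBBBBBBBABABABABABABACCBBBBBBBACCBBBBBBBACCBBBBBB ⇒ BA·CC·BBB·BBB·BA·BA·BA·BA·BA·BA·BA·CC·BA·CC·BA·CC·BA·CC·BA·CC·BA·CC·BA·CC·BBB·BBB·BA·BA·BA·BA·BA·BA·BA·CC·BA·CC·BA·CC·BA·CC·BA·CC·BA·CC·BA·CC·BBB·BBB·BA·BA·BA·BA·BA·BA·BA·CC·BBB·BBB·BA·BA·BA·BA·BA·BA·BA·CC·BBB·BBB·BA·BA·BA·BA·BA·BA
    A ↦ CC
    B ↦ BA
    C ↦ BBB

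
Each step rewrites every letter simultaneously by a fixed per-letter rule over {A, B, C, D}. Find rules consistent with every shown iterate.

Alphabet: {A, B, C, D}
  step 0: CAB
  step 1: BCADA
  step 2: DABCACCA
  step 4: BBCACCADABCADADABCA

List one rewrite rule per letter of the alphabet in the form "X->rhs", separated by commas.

  step 1 ⇒ step 2: BCADA ⇒ DA·B·CA·C·CA
    A ↦ CA
    B ↦ DA
    C ↦ B
    D ↦ C

A->CA, B->DA, C->B, D->C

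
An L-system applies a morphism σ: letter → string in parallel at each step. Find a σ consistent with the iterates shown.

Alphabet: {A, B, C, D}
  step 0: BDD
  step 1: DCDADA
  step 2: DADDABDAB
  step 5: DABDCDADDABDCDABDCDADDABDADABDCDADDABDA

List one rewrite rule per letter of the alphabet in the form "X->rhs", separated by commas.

  step 1 ⇒ step 2: DCDADA ⇒ DA·D·DA·B·DA·B
    A ↦ B
    C ↦ D
    D ↦ DA
  step 0 ⇒ step 1: BDD ⇒ DC·DA·DA
    B ↦ DC

A->B, B->DC, C->D, D->DA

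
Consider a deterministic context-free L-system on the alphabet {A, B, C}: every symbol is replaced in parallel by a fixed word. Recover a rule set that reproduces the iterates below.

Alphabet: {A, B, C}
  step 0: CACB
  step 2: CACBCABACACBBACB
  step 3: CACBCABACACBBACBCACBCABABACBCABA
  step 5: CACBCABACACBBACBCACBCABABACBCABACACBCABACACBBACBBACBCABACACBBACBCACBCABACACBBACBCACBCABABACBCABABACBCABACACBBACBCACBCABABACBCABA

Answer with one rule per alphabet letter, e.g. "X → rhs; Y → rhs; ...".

  step 2 ⇒ step 3: CACBCABACACBBACB ⇒ CA·CB·CA·BA·CA·CB·BA·CB·CA·CB·CA·BA·BA·CB·CA·BA
    A ↦ CB
    B ↦ BA
    C ↦ CA

A->CB, B->BA, C->CA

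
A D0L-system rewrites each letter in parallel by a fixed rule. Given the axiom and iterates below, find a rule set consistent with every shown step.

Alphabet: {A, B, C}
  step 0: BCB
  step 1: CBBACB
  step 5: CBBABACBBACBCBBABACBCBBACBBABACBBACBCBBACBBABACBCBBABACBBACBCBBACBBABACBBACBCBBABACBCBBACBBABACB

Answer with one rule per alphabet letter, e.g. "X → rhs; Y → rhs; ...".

A->BA, B->CB, C->BA

  step 0 ⇒ step 1: BCB ⇒ CB·BA·CB
    B ↦ CB
    C ↦ BA
    A ↦ BA  (constrained at step 1)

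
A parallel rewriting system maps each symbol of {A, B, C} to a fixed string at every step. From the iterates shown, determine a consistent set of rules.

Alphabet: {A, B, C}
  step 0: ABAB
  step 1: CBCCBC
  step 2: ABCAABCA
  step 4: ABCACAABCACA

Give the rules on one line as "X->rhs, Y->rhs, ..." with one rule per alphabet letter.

A->C, B->BC, C->A

  step 1 ⇒ step 2: CBCCBC ⇒ A·BC·A·A·BC·A
    B ↦ BC
    C ↦ A
  step 0 ⇒ step 1: ABAB ⇒ C·BC·C·BC
    A ↦ C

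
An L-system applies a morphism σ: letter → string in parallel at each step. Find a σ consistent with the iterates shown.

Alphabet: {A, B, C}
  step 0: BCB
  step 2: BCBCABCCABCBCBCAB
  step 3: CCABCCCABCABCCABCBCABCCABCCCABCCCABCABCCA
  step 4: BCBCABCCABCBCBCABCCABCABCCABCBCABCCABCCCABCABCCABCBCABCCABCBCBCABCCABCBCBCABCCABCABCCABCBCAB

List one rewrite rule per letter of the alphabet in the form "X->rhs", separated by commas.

  step 3 ⇒ step 4: CCABCCCABCABCCABCBCABCCABCCCABCCCABCABCCA ⇒ BC·BC·AB·CCA·BC·BC·BC·AB·CCA·BC·AB·CCA·BC·BC·AB·CCA·BC·CCA·BC·AB·CCA·BC·BC·AB·CCA·BC·BC·BC·AB·CCA·BC·BC·BC·AB·CCA·BC·AB·CCA·BC·BC·AB
    A ↦ AB
    B ↦ CCA
    C ↦ BC

A->AB, B->CCA, C->BC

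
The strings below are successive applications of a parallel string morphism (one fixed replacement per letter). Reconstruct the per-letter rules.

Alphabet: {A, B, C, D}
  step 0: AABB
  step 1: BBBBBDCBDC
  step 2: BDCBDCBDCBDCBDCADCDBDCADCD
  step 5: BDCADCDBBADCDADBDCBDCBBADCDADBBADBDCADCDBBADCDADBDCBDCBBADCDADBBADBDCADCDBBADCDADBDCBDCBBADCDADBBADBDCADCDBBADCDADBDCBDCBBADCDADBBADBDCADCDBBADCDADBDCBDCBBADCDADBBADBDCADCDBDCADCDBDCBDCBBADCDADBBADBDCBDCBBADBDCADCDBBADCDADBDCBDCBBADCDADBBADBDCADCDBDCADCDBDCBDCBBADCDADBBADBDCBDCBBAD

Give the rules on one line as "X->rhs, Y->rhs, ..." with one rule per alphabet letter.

  step 1 ⇒ step 2: BBBBBDCBDC ⇒ BDC·BDC·BDC·BDC·BDC·AD·CD·BDC·AD·CD
    B ↦ BDC
    C ↦ CD
    D ↦ AD
  step 0 ⇒ step 1: AABB ⇒ BB·BB·BDC·BDC
    A ↦ BB

A->BB, B->BDC, C->CD, D->AD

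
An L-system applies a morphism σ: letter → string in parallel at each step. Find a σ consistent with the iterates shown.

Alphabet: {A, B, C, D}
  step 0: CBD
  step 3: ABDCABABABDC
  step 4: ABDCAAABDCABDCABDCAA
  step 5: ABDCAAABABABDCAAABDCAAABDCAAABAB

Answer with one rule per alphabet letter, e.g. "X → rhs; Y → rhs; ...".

A->AB, B->DC, C->A, D->A

  step 4 ⇒ step 5: ABDCAAABDCABDCABDCAA ⇒ AB·DC·A·A·AB·AB·AB·DC·A·A·AB·DC·A·A·AB·DC·A·A·AB·AB
    A ↦ AB
    B ↦ DC
    C ↦ A
    D ↦ A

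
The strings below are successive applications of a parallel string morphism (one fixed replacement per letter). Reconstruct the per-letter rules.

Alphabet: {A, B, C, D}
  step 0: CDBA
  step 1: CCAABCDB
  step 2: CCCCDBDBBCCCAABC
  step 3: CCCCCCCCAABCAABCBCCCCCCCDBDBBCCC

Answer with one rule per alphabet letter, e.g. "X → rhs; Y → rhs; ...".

A->DB, B->BC, C->CC, D->AA

  step 2 ⇒ step 3: CCCCDBDBBCCCAABC ⇒ CC·CC·CC·CC·AA·BC·AA·BC·BC·CC·CC·CC·DB·DB·BC·CC
    A ↦ DB
    B ↦ BC
    C ↦ CC
    D ↦ AA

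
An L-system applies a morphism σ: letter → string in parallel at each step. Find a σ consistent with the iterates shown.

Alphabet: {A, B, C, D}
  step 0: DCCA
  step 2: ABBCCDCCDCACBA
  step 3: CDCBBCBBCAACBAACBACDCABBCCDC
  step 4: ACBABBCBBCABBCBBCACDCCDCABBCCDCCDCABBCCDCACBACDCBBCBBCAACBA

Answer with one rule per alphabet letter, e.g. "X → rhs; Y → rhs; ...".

A->CDC, B->BBC, C->A, D->CB

  step 3 ⇒ step 4: CDCBBCBBCAACBAACBACDCABBCCDC ⇒ A·CB·A·BBC·BBC·A·BBC·BBC·A·CDC·CDC·A·BBC·CDC·CDC·A·BBC·CDC·A·CB·A·CDC·BBC·BBC·A·A·CB·A
    A ↦ CDC
    B ↦ BBC
    C ↦ A
    D ↦ CB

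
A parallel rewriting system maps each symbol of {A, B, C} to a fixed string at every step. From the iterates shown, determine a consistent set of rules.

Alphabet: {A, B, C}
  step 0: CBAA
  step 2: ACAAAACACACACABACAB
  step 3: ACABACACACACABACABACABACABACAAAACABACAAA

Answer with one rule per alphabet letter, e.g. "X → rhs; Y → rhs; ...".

  step 2 ⇒ step 3: ACAAAACACACACABACAB ⇒ AC·AB·AC·AC·AC·AC·AB·AC·AB·AC·AB·AC·AB·AC·AAA·AC·AB·AC·AAA
    A ↦ AC
    B ↦ AAA
    C ↦ AB

A->AC, B->AAA, C->AB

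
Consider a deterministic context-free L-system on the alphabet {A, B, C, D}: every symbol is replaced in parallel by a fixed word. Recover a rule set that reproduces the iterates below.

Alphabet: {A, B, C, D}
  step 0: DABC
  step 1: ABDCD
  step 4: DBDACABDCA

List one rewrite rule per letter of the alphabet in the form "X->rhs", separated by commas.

  step 0 ⇒ step 1: DABC ⇒ A·BD·C·D
    A ↦ BD
    B ↦ C
    C ↦ D
    D ↦ A

A->BD, B->C, C->D, D->A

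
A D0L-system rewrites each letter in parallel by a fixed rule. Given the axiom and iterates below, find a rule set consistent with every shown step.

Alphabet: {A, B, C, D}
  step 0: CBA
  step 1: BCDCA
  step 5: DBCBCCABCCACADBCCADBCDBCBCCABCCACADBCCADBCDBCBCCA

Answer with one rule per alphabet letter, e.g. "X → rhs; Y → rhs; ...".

  step 0 ⇒ step 1: CBA ⇒ BC·D·CA
    A ↦ CA
    B ↦ D
    C ↦ BC
    D ↦ CA  (constrained at step 1)

A->CA, B->D, C->BC, D->CA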